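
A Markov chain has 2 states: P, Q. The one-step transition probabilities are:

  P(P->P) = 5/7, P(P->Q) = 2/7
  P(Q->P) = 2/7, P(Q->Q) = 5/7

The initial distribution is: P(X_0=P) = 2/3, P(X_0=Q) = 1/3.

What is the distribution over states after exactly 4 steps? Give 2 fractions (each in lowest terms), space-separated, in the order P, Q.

Propagating the distribution step by step (d_{t+1} = d_t * P):
d_0 = (P=2/3, Q=1/3)
  d_1[P] = 2/3*5/7 + 1/3*2/7 = 4/7
  d_1[Q] = 2/3*2/7 + 1/3*5/7 = 3/7
d_1 = (P=4/7, Q=3/7)
  d_2[P] = 4/7*5/7 + 3/7*2/7 = 26/49
  d_2[Q] = 4/7*2/7 + 3/7*5/7 = 23/49
d_2 = (P=26/49, Q=23/49)
  d_3[P] = 26/49*5/7 + 23/49*2/7 = 176/343
  d_3[Q] = 26/49*2/7 + 23/49*5/7 = 167/343
d_3 = (P=176/343, Q=167/343)
  d_4[P] = 176/343*5/7 + 167/343*2/7 = 1214/2401
  d_4[Q] = 176/343*2/7 + 167/343*5/7 = 1187/2401
d_4 = (P=1214/2401, Q=1187/2401)

Answer: 1214/2401 1187/2401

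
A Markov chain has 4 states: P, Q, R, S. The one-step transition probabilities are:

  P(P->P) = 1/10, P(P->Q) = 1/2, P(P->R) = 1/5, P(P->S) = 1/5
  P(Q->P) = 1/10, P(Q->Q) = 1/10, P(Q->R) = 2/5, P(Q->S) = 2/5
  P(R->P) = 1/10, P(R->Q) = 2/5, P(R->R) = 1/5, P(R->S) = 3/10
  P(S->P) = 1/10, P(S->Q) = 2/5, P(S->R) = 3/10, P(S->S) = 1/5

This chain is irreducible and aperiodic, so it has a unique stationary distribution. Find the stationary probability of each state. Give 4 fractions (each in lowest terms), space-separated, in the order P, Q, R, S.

Answer: 1/10 41/130 19/65 19/65

Derivation:
The stationary distribution satisfies pi = pi * P, i.e.:
  pi_P = 1/10*pi_P + 1/10*pi_Q + 1/10*pi_R + 1/10*pi_S
  pi_Q = 1/2*pi_P + 1/10*pi_Q + 2/5*pi_R + 2/5*pi_S
  pi_R = 1/5*pi_P + 2/5*pi_Q + 1/5*pi_R + 3/10*pi_S
  pi_S = 1/5*pi_P + 2/5*pi_Q + 3/10*pi_R + 1/5*pi_S
with normalization: pi_P + pi_Q + pi_R + pi_S = 1.

Using the first 3 balance equations plus normalization, the linear system A*pi = b is:
  [-9/10, 1/10, 1/10, 1/10] . pi = 0
  [1/2, -9/10, 2/5, 2/5] . pi = 0
  [1/5, 2/5, -4/5, 3/10] . pi = 0
  [1, 1, 1, 1] . pi = 1

Solving yields:
  pi_P = 1/10
  pi_Q = 41/130
  pi_R = 19/65
  pi_S = 19/65

Verification (pi * P):
  1/10*1/10 + 41/130*1/10 + 19/65*1/10 + 19/65*1/10 = 1/10 = pi_P  (ok)
  1/10*1/2 + 41/130*1/10 + 19/65*2/5 + 19/65*2/5 = 41/130 = pi_Q  (ok)
  1/10*1/5 + 41/130*2/5 + 19/65*1/5 + 19/65*3/10 = 19/65 = pi_R  (ok)
  1/10*1/5 + 41/130*2/5 + 19/65*3/10 + 19/65*1/5 = 19/65 = pi_S  (ok)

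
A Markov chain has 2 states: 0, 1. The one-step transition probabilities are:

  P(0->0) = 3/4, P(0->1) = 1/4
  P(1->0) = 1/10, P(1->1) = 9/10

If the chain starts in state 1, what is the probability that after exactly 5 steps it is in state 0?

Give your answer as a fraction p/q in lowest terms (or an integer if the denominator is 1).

Answer: 404101/1600000

Derivation:
Computing P^5 by repeated multiplication:
P^1 =
  0: [3/4, 1/4]
  1: [1/10, 9/10]
P^2 =
  0: [47/80, 33/80]
  1: [33/200, 167/200]
P^3 =
  0: [771/1600, 829/1600]
  1: [829/4000, 3171/4000]
P^4 =
  0: [13223/32000, 18777/32000]
  1: [18777/80000, 61223/80000]
P^5 =
  0: [235899/640000, 404101/640000]
  1: [404101/1600000, 1195899/1600000]

(P^5)[1 -> 0] = 404101/1600000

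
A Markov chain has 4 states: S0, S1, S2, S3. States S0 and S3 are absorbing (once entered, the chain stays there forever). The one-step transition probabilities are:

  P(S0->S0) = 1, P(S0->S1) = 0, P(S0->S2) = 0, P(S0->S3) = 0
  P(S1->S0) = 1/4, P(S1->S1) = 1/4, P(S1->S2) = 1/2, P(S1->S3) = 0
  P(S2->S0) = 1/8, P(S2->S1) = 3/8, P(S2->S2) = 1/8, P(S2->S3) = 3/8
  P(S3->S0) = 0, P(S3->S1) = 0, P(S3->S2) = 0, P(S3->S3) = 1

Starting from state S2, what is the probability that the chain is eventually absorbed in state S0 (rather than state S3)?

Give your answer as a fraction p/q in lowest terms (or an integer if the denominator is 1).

Let a_i = P(absorbed in S0 | start in state i).
Boundary conditions: a_S0 = 1, a_S3 = 0.
For each transient state i, a_i = sum_j P(i->j) * a_j:
  a_S1 = 1/4*a_S0 + 1/4*a_S1 + 1/2*a_S2 + 0*a_S3
  a_S2 = 1/8*a_S0 + 3/8*a_S1 + 1/8*a_S2 + 3/8*a_S3

Substituting a_S0 = 1 and a_S3 = 0, rearrange to (I - Q) a = r where r[i] = P(i -> S0):
  [3/4, -1/2] . (a_S1, a_S2) = 1/4
  [-3/8, 7/8] . (a_S1, a_S2) = 1/8

Solving yields:
  a_S1 = 3/5
  a_S2 = 2/5

Starting state is S2, so the absorption probability is a_S2 = 2/5.

Answer: 2/5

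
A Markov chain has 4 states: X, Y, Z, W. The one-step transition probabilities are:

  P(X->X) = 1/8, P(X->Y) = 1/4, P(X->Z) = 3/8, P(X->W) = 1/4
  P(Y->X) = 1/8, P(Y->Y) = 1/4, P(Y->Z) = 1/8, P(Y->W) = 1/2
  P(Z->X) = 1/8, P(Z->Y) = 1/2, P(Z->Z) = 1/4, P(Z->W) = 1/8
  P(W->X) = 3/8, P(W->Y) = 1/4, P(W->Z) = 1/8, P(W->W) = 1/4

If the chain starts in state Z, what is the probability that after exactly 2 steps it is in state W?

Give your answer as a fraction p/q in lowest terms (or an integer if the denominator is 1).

Computing P^2 by repeated multiplication:
P^1 =
  X: [1/8, 1/4, 3/8, 1/4]
  Y: [1/8, 1/4, 1/8, 1/2]
  Z: [1/8, 1/2, 1/4, 1/8]
  W: [3/8, 1/4, 1/8, 1/4]
P^2 =
  X: [3/16, 11/32, 13/64, 17/64]
  Y: [1/4, 9/32, 11/64, 19/64]
  Z: [5/32, 5/16, 3/16, 11/32]
  W: [3/16, 9/32, 15/64, 19/64]

(P^2)[Z -> W] = 11/32

Answer: 11/32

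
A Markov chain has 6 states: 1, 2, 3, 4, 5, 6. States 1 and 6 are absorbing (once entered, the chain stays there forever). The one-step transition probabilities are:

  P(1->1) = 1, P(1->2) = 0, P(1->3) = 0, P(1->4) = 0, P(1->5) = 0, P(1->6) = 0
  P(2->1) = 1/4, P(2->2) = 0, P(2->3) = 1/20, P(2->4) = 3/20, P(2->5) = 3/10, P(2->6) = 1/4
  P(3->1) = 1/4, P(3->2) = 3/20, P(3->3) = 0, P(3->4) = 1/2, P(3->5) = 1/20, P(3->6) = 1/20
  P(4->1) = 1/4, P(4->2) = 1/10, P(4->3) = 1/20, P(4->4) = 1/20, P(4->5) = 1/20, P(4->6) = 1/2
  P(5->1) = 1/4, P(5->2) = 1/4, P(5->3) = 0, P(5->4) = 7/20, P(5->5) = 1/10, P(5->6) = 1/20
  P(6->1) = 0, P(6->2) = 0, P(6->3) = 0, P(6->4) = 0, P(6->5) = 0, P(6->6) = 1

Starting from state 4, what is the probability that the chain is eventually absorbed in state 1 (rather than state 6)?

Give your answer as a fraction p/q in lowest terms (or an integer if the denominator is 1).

Answer: 42340/113193

Derivation:
Let a_i = P(absorbed in 1 | start in state i).
Boundary conditions: a_1 = 1, a_6 = 0.
For each transient state i, a_i = sum_j P(i->j) * a_j:
  a_2 = 1/4*a_1 + 0*a_2 + 1/20*a_3 + 3/20*a_4 + 3/10*a_5 + 1/4*a_6
  a_3 = 1/4*a_1 + 3/20*a_2 + 0*a_3 + 1/2*a_4 + 1/20*a_5 + 1/20*a_6
  a_4 = 1/4*a_1 + 1/10*a_2 + 1/20*a_3 + 1/20*a_4 + 1/20*a_5 + 1/2*a_6
  a_5 = 1/4*a_1 + 1/4*a_2 + 0*a_3 + 7/20*a_4 + 1/10*a_5 + 1/20*a_6

Substituting a_1 = 1 and a_6 = 0, rearrange to (I - Q) a = r where r[i] = P(i -> 1):
  [1, -1/20, -3/20, -3/10] . (a_2, a_3, a_4, a_5) = 1/4
  [-3/20, 1, -1/2, -1/20] . (a_2, a_3, a_4, a_5) = 1/4
  [-1/10, -1/20, 19/20, -1/20] . (a_2, a_3, a_4, a_5) = 1/4
  [-1/4, 0, -7/20, 9/10] . (a_2, a_3, a_4, a_5) = 1/4

Solving yields:
  a_2 = 56815/113193
  a_3 = 61175/113193
  a_4 = 42340/113193
  a_5 = 21230/37731

Starting state is 4, so the absorption probability is a_4 = 42340/113193.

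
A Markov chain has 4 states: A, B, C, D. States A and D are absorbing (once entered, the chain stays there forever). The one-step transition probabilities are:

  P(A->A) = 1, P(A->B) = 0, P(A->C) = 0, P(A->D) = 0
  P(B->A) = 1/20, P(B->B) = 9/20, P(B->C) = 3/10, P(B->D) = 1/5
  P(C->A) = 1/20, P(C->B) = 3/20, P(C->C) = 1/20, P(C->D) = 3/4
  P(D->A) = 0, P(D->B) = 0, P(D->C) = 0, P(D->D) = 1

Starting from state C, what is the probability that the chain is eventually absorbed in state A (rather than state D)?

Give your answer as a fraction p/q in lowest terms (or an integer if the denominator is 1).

Answer: 14/191

Derivation:
Let a_i = P(absorbed in A | start in state i).
Boundary conditions: a_A = 1, a_D = 0.
For each transient state i, a_i = sum_j P(i->j) * a_j:
  a_B = 1/20*a_A + 9/20*a_B + 3/10*a_C + 1/5*a_D
  a_C = 1/20*a_A + 3/20*a_B + 1/20*a_C + 3/4*a_D

Substituting a_A = 1 and a_D = 0, rearrange to (I - Q) a = r where r[i] = P(i -> A):
  [11/20, -3/10] . (a_B, a_C) = 1/20
  [-3/20, 19/20] . (a_B, a_C) = 1/20

Solving yields:
  a_B = 25/191
  a_C = 14/191

Starting state is C, so the absorption probability is a_C = 14/191.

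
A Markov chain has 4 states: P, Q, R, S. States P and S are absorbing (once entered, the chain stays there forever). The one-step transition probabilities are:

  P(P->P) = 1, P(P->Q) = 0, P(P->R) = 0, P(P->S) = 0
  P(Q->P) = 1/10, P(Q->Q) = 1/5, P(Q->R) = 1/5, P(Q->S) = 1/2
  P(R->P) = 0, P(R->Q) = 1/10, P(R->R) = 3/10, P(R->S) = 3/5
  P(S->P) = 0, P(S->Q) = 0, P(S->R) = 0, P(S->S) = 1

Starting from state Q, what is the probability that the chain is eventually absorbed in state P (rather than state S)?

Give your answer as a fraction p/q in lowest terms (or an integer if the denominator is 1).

Answer: 7/54

Derivation:
Let a_i = P(absorbed in P | start in state i).
Boundary conditions: a_P = 1, a_S = 0.
For each transient state i, a_i = sum_j P(i->j) * a_j:
  a_Q = 1/10*a_P + 1/5*a_Q + 1/5*a_R + 1/2*a_S
  a_R = 0*a_P + 1/10*a_Q + 3/10*a_R + 3/5*a_S

Substituting a_P = 1 and a_S = 0, rearrange to (I - Q) a = r where r[i] = P(i -> P):
  [4/5, -1/5] . (a_Q, a_R) = 1/10
  [-1/10, 7/10] . (a_Q, a_R) = 0

Solving yields:
  a_Q = 7/54
  a_R = 1/54

Starting state is Q, so the absorption probability is a_Q = 7/54.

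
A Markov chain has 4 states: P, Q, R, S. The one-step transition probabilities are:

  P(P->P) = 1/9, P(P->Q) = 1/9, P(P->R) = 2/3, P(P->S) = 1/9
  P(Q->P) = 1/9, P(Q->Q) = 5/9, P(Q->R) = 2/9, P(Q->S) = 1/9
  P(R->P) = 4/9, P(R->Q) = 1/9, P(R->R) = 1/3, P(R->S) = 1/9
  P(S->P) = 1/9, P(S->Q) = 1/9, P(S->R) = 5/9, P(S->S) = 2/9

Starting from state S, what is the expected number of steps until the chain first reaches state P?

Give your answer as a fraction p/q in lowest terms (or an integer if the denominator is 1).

Let h_i = expected steps to first reach P from state i.
Boundary: h_P = 0.
First-step equations for the other states:
  h_Q = 1 + 1/9*h_P + 5/9*h_Q + 2/9*h_R + 1/9*h_S
  h_R = 1 + 4/9*h_P + 1/9*h_Q + 1/3*h_R + 1/9*h_S
  h_S = 1 + 1/9*h_P + 1/9*h_Q + 5/9*h_R + 2/9*h_S

Substituting h_P = 0 and rearranging gives the linear system (I - Q) h = 1:
  [4/9, -2/9, -1/9] . (h_Q, h_R, h_S) = 1
  [-1/9, 2/3, -1/9] . (h_Q, h_R, h_S) = 1
  [-1/9, -5/9, 7/9] . (h_Q, h_R, h_S) = 1

Solving yields:
  h_Q = 576/121
  h_R = 360/121
  h_S = 45/11

Starting state is S, so the expected hitting time is h_S = 45/11.

Answer: 45/11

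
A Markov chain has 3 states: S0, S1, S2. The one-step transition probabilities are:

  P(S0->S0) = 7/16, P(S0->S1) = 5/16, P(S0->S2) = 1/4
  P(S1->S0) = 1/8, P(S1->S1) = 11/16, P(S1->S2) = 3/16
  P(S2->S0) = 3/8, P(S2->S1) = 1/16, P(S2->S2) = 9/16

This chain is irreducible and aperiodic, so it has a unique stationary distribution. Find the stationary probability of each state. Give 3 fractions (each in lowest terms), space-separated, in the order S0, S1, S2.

Answer: 16/53 39/106 35/106

Derivation:
The stationary distribution satisfies pi = pi * P, i.e.:
  pi_S0 = 7/16*pi_S0 + 1/8*pi_S1 + 3/8*pi_S2
  pi_S1 = 5/16*pi_S0 + 11/16*pi_S1 + 1/16*pi_S2
  pi_S2 = 1/4*pi_S0 + 3/16*pi_S1 + 9/16*pi_S2
with normalization: pi_S0 + pi_S1 + pi_S2 = 1.

Using the first 2 balance equations plus normalization, the linear system A*pi = b is:
  [-9/16, 1/8, 3/8] . pi = 0
  [5/16, -5/16, 1/16] . pi = 0
  [1, 1, 1] . pi = 1

Solving yields:
  pi_S0 = 16/53
  pi_S1 = 39/106
  pi_S2 = 35/106

Verification (pi * P):
  16/53*7/16 + 39/106*1/8 + 35/106*3/8 = 16/53 = pi_S0  (ok)
  16/53*5/16 + 39/106*11/16 + 35/106*1/16 = 39/106 = pi_S1  (ok)
  16/53*1/4 + 39/106*3/16 + 35/106*9/16 = 35/106 = pi_S2  (ok)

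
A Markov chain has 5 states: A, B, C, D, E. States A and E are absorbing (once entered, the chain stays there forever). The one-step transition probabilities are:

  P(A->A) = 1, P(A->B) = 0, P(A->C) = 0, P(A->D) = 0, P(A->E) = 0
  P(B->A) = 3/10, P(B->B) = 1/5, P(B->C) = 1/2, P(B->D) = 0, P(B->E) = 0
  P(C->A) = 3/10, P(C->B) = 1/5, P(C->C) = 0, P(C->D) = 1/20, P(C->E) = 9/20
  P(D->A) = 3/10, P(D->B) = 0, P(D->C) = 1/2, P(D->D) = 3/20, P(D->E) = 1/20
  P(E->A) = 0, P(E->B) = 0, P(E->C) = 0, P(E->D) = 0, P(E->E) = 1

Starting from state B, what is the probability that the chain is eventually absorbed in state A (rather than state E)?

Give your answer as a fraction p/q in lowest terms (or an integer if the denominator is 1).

Answer: 153/230

Derivation:
Let a_i = P(absorbed in A | start in state i).
Boundary conditions: a_A = 1, a_E = 0.
For each transient state i, a_i = sum_j P(i->j) * a_j:
  a_B = 3/10*a_A + 1/5*a_B + 1/2*a_C + 0*a_D + 0*a_E
  a_C = 3/10*a_A + 1/5*a_B + 0*a_C + 1/20*a_D + 9/20*a_E
  a_D = 3/10*a_A + 0*a_B + 1/2*a_C + 3/20*a_D + 1/20*a_E

Substituting a_A = 1 and a_E = 0, rearrange to (I - Q) a = r where r[i] = P(i -> A):
  [4/5, -1/2, 0] . (a_B, a_C, a_D) = 3/10
  [-1/5, 1, -1/20] . (a_B, a_C, a_D) = 3/10
  [0, -1/2, 17/20] . (a_B, a_C, a_D) = 3/10

Solving yields:
  a_B = 153/230
  a_C = 267/575
  a_D = 72/115

Starting state is B, so the absorption probability is a_B = 153/230.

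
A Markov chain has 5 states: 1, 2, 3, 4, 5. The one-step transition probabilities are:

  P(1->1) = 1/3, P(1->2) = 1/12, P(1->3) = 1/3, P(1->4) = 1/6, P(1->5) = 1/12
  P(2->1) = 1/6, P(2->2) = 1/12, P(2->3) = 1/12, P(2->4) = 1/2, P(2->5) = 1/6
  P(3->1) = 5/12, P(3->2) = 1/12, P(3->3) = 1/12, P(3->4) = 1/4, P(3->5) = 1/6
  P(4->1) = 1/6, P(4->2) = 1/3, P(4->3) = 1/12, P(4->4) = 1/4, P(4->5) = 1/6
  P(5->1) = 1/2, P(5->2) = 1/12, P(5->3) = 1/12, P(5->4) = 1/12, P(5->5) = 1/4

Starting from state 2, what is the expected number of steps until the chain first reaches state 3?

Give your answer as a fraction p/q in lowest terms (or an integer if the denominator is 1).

Let h_i = expected steps to first reach 3 from state i.
Boundary: h_3 = 0.
First-step equations for the other states:
  h_1 = 1 + 1/3*h_1 + 1/12*h_2 + 1/3*h_3 + 1/6*h_4 + 1/12*h_5
  h_2 = 1 + 1/6*h_1 + 1/12*h_2 + 1/12*h_3 + 1/2*h_4 + 1/6*h_5
  h_4 = 1 + 1/6*h_1 + 1/3*h_2 + 1/12*h_3 + 1/4*h_4 + 1/6*h_5
  h_5 = 1 + 1/2*h_1 + 1/12*h_2 + 1/12*h_3 + 1/12*h_4 + 1/4*h_5

Substituting h_3 = 0 and rearranging gives the linear system (I - Q) h = 1:
  [2/3, -1/12, -1/6, -1/12] . (h_1, h_2, h_4, h_5) = 1
  [-1/6, 11/12, -1/2, -1/6] . (h_1, h_2, h_4, h_5) = 1
  [-1/6, -1/3, 3/4, -1/6] . (h_1, h_2, h_4, h_5) = 1
  [-1/2, -1/12, -1/12, 3/4] . (h_1, h_2, h_4, h_5) = 1

Solving yields:
  h_1 = 81/17
  h_2 = 114/17
  h_4 = 114/17
  h_5 = 6

Starting state is 2, so the expected hitting time is h_2 = 114/17.

Answer: 114/17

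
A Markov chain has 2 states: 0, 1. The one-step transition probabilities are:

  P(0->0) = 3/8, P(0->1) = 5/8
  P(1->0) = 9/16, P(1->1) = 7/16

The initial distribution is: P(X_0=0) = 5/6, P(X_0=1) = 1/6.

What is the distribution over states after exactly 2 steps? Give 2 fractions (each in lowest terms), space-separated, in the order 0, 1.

Answer: 249/512 263/512

Derivation:
Propagating the distribution step by step (d_{t+1} = d_t * P):
d_0 = (0=5/6, 1=1/6)
  d_1[0] = 5/6*3/8 + 1/6*9/16 = 13/32
  d_1[1] = 5/6*5/8 + 1/6*7/16 = 19/32
d_1 = (0=13/32, 1=19/32)
  d_2[0] = 13/32*3/8 + 19/32*9/16 = 249/512
  d_2[1] = 13/32*5/8 + 19/32*7/16 = 263/512
d_2 = (0=249/512, 1=263/512)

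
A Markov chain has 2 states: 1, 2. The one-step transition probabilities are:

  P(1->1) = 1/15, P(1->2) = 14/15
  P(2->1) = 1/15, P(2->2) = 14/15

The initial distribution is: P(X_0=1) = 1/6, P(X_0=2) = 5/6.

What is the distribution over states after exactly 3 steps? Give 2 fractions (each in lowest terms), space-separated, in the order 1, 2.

Propagating the distribution step by step (d_{t+1} = d_t * P):
d_0 = (1=1/6, 2=5/6)
  d_1[1] = 1/6*1/15 + 5/6*1/15 = 1/15
  d_1[2] = 1/6*14/15 + 5/6*14/15 = 14/15
d_1 = (1=1/15, 2=14/15)
  d_2[1] = 1/15*1/15 + 14/15*1/15 = 1/15
  d_2[2] = 1/15*14/15 + 14/15*14/15 = 14/15
d_2 = (1=1/15, 2=14/15)
  d_3[1] = 1/15*1/15 + 14/15*1/15 = 1/15
  d_3[2] = 1/15*14/15 + 14/15*14/15 = 14/15
d_3 = (1=1/15, 2=14/15)

Answer: 1/15 14/15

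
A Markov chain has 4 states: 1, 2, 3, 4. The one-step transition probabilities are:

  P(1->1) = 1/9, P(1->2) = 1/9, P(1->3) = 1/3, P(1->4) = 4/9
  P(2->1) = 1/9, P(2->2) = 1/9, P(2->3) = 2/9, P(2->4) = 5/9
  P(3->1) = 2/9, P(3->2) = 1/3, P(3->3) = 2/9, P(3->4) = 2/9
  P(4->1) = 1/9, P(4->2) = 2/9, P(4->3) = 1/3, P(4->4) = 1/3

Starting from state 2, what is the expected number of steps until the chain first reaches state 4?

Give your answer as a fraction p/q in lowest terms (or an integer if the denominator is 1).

Answer: 180/83

Derivation:
Let h_i = expected steps to first reach 4 from state i.
Boundary: h_4 = 0.
First-step equations for the other states:
  h_1 = 1 + 1/9*h_1 + 1/9*h_2 + 1/3*h_3 + 4/9*h_4
  h_2 = 1 + 1/9*h_1 + 1/9*h_2 + 2/9*h_3 + 5/9*h_4
  h_3 = 1 + 2/9*h_1 + 1/3*h_2 + 2/9*h_3 + 2/9*h_4

Substituting h_4 = 0 and rearranging gives the linear system (I - Q) h = 1:
  [8/9, -1/9, -1/3] . (h_1, h_2, h_3) = 1
  [-1/9, 8/9, -2/9] . (h_1, h_2, h_3) = 1
  [-2/9, -1/3, 7/9] . (h_1, h_2, h_3) = 1

Solving yields:
  h_1 = 207/83
  h_2 = 180/83
  h_3 = 243/83

Starting state is 2, so the expected hitting time is h_2 = 180/83.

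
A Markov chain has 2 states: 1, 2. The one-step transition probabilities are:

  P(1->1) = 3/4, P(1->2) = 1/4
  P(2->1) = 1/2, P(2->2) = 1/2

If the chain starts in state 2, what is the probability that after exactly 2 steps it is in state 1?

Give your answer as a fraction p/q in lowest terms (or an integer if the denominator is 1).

Computing P^2 by repeated multiplication:
P^1 =
  1: [3/4, 1/4]
  2: [1/2, 1/2]
P^2 =
  1: [11/16, 5/16]
  2: [5/8, 3/8]

(P^2)[2 -> 1] = 5/8

Answer: 5/8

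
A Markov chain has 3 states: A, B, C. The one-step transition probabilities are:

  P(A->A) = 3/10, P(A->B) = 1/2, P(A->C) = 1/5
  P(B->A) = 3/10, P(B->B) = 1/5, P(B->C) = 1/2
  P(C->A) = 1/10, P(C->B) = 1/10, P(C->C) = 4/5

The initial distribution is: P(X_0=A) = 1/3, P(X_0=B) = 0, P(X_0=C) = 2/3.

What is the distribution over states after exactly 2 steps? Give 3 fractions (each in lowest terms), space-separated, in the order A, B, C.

Propagating the distribution step by step (d_{t+1} = d_t * P):
d_0 = (A=1/3, B=0, C=2/3)
  d_1[A] = 1/3*3/10 + 0*3/10 + 2/3*1/10 = 1/6
  d_1[B] = 1/3*1/2 + 0*1/5 + 2/3*1/10 = 7/30
  d_1[C] = 1/3*1/5 + 0*1/2 + 2/3*4/5 = 3/5
d_1 = (A=1/6, B=7/30, C=3/5)
  d_2[A] = 1/6*3/10 + 7/30*3/10 + 3/5*1/10 = 9/50
  d_2[B] = 1/6*1/2 + 7/30*1/5 + 3/5*1/10 = 19/100
  d_2[C] = 1/6*1/5 + 7/30*1/2 + 3/5*4/5 = 63/100
d_2 = (A=9/50, B=19/100, C=63/100)

Answer: 9/50 19/100 63/100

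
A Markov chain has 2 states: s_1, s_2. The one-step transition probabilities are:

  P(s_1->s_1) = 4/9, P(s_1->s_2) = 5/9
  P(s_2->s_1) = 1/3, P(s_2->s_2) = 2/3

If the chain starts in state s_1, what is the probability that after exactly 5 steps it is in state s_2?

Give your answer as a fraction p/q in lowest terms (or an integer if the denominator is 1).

Answer: 36905/59049

Derivation:
Computing P^5 by repeated multiplication:
P^1 =
  s_1: [4/9, 5/9]
  s_2: [1/3, 2/3]
P^2 =
  s_1: [31/81, 50/81]
  s_2: [10/27, 17/27]
P^3 =
  s_1: [274/729, 455/729]
  s_2: [91/243, 152/243]
P^4 =
  s_1: [2461/6561, 4100/6561]
  s_2: [820/2187, 1367/2187]
P^5 =
  s_1: [22144/59049, 36905/59049]
  s_2: [7381/19683, 12302/19683]

(P^5)[s_1 -> s_2] = 36905/59049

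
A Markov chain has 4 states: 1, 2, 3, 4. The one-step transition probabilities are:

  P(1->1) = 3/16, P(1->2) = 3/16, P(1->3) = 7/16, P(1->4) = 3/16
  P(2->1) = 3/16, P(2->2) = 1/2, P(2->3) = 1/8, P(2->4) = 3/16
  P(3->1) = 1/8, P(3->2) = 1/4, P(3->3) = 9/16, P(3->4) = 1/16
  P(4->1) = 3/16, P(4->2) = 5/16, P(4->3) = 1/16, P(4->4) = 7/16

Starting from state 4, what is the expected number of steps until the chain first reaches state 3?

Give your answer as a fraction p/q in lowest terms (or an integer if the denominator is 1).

Let h_i = expected steps to first reach 3 from state i.
Boundary: h_3 = 0.
First-step equations for the other states:
  h_1 = 1 + 3/16*h_1 + 3/16*h_2 + 7/16*h_3 + 3/16*h_4
  h_2 = 1 + 3/16*h_1 + 1/2*h_2 + 1/8*h_3 + 3/16*h_4
  h_4 = 1 + 3/16*h_1 + 5/16*h_2 + 1/16*h_3 + 7/16*h_4

Substituting h_3 = 0 and rearranging gives the linear system (I - Q) h = 1:
  [13/16, -3/16, -3/16] . (h_1, h_2, h_4) = 1
  [-3/16, 1/2, -3/16] . (h_1, h_2, h_4) = 1
  [-3/16, -5/16, 9/16] . (h_1, h_2, h_4) = 1

Solving yields:
  h_1 = 176/43
  h_2 = 256/43
  h_4 = 832/129

Starting state is 4, so the expected hitting time is h_4 = 832/129.

Answer: 832/129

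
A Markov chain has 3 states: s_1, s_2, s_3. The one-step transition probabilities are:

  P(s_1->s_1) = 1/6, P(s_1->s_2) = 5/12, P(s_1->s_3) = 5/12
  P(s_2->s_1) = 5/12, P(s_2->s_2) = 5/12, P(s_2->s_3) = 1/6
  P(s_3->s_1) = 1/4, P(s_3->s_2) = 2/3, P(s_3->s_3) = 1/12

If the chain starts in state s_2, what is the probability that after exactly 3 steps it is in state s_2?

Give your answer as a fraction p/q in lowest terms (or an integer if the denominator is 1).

Computing P^3 by repeated multiplication:
P^1 =
  s_1: [1/6, 5/12, 5/12]
  s_2: [5/12, 5/12, 1/6]
  s_3: [1/4, 2/3, 1/12]
P^2 =
  s_1: [11/36, 25/48, 25/144]
  s_2: [41/144, 11/24, 37/144]
  s_3: [49/144, 7/16, 2/9]
P^3 =
  s_1: [269/864, 265/576, 395/1728]
  s_2: [523/1728, 277/576, 187/864]
  s_3: [509/1728, 17/36, 403/1728]

(P^3)[s_2 -> s_2] = 277/576

Answer: 277/576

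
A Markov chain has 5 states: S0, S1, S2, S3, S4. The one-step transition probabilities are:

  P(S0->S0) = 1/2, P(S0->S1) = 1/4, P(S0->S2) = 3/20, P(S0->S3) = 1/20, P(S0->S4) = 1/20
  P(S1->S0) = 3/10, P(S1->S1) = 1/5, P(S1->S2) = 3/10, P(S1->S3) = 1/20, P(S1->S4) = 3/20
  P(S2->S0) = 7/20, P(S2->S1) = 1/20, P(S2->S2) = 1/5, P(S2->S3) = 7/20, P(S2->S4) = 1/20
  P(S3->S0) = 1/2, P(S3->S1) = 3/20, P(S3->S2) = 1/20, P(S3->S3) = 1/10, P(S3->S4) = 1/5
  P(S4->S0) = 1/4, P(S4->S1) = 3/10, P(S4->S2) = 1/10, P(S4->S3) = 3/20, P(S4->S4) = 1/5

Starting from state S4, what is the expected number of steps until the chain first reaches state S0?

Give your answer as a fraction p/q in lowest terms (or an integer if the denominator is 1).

Answer: 175480/55053

Derivation:
Let h_i = expected steps to first reach S0 from state i.
Boundary: h_S0 = 0.
First-step equations for the other states:
  h_S1 = 1 + 3/10*h_S0 + 1/5*h_S1 + 3/10*h_S2 + 1/20*h_S3 + 3/20*h_S4
  h_S2 = 1 + 7/20*h_S0 + 1/20*h_S1 + 1/5*h_S2 + 7/20*h_S3 + 1/20*h_S4
  h_S3 = 1 + 1/2*h_S0 + 3/20*h_S1 + 1/20*h_S2 + 1/10*h_S3 + 1/5*h_S4
  h_S4 = 1 + 1/4*h_S0 + 3/10*h_S1 + 1/10*h_S2 + 3/20*h_S3 + 1/5*h_S4

Substituting h_S0 = 0 and rearranging gives the linear system (I - Q) h = 1:
  [4/5, -3/10, -1/20, -3/20] . (h_S1, h_S2, h_S3, h_S4) = 1
  [-1/20, 4/5, -7/20, -1/20] . (h_S1, h_S2, h_S3, h_S4) = 1
  [-3/20, -1/20, 9/10, -1/5] . (h_S1, h_S2, h_S3, h_S4) = 1
  [-3/10, -1/10, -3/20, 4/5] . (h_S1, h_S2, h_S3, h_S4) = 1

Solving yields:
  h_S1 = 166400/55053
  h_S2 = 149780/55053
  h_S3 = 136220/55053
  h_S4 = 175480/55053

Starting state is S4, so the expected hitting time is h_S4 = 175480/55053.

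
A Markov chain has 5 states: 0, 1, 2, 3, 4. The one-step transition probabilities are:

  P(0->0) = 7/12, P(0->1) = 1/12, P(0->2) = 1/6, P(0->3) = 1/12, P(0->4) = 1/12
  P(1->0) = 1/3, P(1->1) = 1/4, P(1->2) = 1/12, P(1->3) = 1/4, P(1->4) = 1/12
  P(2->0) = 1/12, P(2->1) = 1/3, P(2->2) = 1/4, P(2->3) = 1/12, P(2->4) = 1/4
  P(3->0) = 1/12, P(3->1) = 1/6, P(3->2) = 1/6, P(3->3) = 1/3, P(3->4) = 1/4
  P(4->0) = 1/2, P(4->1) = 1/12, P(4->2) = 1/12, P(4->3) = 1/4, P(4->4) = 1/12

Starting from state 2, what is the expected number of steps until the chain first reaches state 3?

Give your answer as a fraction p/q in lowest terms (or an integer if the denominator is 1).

Let h_i = expected steps to first reach 3 from state i.
Boundary: h_3 = 0.
First-step equations for the other states:
  h_0 = 1 + 7/12*h_0 + 1/12*h_1 + 1/6*h_2 + 1/12*h_3 + 1/12*h_4
  h_1 = 1 + 1/3*h_0 + 1/4*h_1 + 1/12*h_2 + 1/4*h_3 + 1/12*h_4
  h_2 = 1 + 1/12*h_0 + 1/3*h_1 + 1/4*h_2 + 1/12*h_3 + 1/4*h_4
  h_4 = 1 + 1/2*h_0 + 1/12*h_1 + 1/12*h_2 + 1/4*h_3 + 1/12*h_4

Substituting h_3 = 0 and rearranging gives the linear system (I - Q) h = 1:
  [5/12, -1/12, -1/6, -1/12] . (h_0, h_1, h_2, h_4) = 1
  [-1/3, 3/4, -1/12, -1/12] . (h_0, h_1, h_2, h_4) = 1
  [-1/12, -1/3, 3/4, -1/4] . (h_0, h_1, h_2, h_4) = 1
  [-1/2, -1/12, -1/12, 11/12] . (h_0, h_1, h_2, h_4) = 1

Solving yields:
  h_0 = 4128/521
  h_1 = 3336/521
  h_2 = 3792/521
  h_4 = 3468/521

Starting state is 2, so the expected hitting time is h_2 = 3792/521.

Answer: 3792/521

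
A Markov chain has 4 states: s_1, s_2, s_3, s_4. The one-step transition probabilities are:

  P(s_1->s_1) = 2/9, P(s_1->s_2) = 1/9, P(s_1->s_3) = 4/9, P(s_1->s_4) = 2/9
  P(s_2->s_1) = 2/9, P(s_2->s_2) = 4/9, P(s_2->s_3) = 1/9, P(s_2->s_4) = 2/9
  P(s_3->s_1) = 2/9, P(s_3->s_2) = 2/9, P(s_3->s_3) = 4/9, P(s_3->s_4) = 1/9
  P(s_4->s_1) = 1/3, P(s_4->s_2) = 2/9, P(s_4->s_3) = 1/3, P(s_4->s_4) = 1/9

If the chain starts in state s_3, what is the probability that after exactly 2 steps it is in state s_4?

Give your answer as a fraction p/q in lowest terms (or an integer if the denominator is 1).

Computing P^2 by repeated multiplication:
P^1 =
  s_1: [2/9, 1/9, 4/9, 2/9]
  s_2: [2/9, 4/9, 1/9, 2/9]
  s_3: [2/9, 2/9, 4/9, 1/9]
  s_4: [1/3, 2/9, 1/3, 1/9]
P^2 =
  s_1: [20/81, 2/9, 31/81, 4/27]
  s_2: [20/81, 8/27, 22/81, 5/27]
  s_3: [19/81, 20/81, 29/81, 13/81]
  s_4: [19/81, 19/81, 29/81, 14/81]

(P^2)[s_3 -> s_4] = 13/81

Answer: 13/81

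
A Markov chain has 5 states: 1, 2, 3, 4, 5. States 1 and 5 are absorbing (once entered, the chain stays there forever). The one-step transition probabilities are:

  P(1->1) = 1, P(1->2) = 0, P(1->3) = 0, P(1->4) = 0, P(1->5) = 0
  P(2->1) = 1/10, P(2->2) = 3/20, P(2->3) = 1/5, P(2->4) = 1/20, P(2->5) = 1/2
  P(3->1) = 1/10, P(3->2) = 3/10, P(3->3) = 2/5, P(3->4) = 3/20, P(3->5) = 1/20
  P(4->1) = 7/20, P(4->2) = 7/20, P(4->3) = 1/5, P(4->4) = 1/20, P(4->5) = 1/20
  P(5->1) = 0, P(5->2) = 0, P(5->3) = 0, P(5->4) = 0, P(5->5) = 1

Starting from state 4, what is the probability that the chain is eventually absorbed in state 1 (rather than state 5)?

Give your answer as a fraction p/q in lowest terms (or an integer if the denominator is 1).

Answer: 139/252

Derivation:
Let a_i = P(absorbed in 1 | start in state i).
Boundary conditions: a_1 = 1, a_5 = 0.
For each transient state i, a_i = sum_j P(i->j) * a_j:
  a_2 = 1/10*a_1 + 3/20*a_2 + 1/5*a_3 + 1/20*a_4 + 1/2*a_5
  a_3 = 1/10*a_1 + 3/10*a_2 + 2/5*a_3 + 3/20*a_4 + 1/20*a_5
  a_4 = 7/20*a_1 + 7/20*a_2 + 1/5*a_3 + 1/20*a_4 + 1/20*a_5

Substituting a_1 = 1 and a_5 = 0, rearrange to (I - Q) a = r where r[i] = P(i -> 1):
  [17/20, -1/5, -1/20] . (a_2, a_3, a_4) = 1/10
  [-3/10, 3/5, -3/20] . (a_2, a_3, a_4) = 1/10
  [-7/20, -1/5, 19/20] . (a_2, a_3, a_4) = 7/20

Solving yields:
  a_2 = 95/378
  a_3 = 1301/3024
  a_4 = 139/252

Starting state is 4, so the absorption probability is a_4 = 139/252.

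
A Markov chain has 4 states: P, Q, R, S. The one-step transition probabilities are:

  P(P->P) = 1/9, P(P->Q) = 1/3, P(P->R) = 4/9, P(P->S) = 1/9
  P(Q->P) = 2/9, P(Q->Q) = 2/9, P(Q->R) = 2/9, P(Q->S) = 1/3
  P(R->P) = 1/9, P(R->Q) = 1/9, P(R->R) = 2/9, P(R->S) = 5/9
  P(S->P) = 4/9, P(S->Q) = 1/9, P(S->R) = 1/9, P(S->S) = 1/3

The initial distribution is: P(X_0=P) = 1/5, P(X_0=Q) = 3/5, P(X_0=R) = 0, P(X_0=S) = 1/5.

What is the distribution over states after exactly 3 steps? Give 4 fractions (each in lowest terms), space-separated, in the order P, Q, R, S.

Propagating the distribution step by step (d_{t+1} = d_t * P):
d_0 = (P=1/5, Q=3/5, R=0, S=1/5)
  d_1[P] = 1/5*1/9 + 3/5*2/9 + 0*1/9 + 1/5*4/9 = 11/45
  d_1[Q] = 1/5*1/3 + 3/5*2/9 + 0*1/9 + 1/5*1/9 = 2/9
  d_1[R] = 1/5*4/9 + 3/5*2/9 + 0*2/9 + 1/5*1/9 = 11/45
  d_1[S] = 1/5*1/9 + 3/5*1/3 + 0*5/9 + 1/5*1/3 = 13/45
d_1 = (P=11/45, Q=2/9, R=11/45, S=13/45)
  d_2[P] = 11/45*1/9 + 2/9*2/9 + 11/45*1/9 + 13/45*4/9 = 94/405
  d_2[Q] = 11/45*1/3 + 2/9*2/9 + 11/45*1/9 + 13/45*1/9 = 77/405
  d_2[R] = 11/45*4/9 + 2/9*2/9 + 11/45*2/9 + 13/45*1/9 = 11/45
  d_2[S] = 11/45*1/9 + 2/9*1/3 + 11/45*5/9 + 13/45*1/3 = 1/3
d_2 = (P=94/405, Q=77/405, R=11/45, S=1/3)
  d_3[P] = 94/405*1/9 + 77/405*2/9 + 11/45*1/9 + 1/3*4/9 = 887/3645
  d_3[Q] = 94/405*1/3 + 77/405*2/9 + 11/45*1/9 + 1/3*1/9 = 134/729
  d_3[R] = 94/405*4/9 + 77/405*2/9 + 11/45*2/9 + 1/3*1/9 = 863/3645
  d_3[S] = 94/405*1/9 + 77/405*1/3 + 11/45*5/9 + 1/3*1/3 = 245/729
d_3 = (P=887/3645, Q=134/729, R=863/3645, S=245/729)

Answer: 887/3645 134/729 863/3645 245/729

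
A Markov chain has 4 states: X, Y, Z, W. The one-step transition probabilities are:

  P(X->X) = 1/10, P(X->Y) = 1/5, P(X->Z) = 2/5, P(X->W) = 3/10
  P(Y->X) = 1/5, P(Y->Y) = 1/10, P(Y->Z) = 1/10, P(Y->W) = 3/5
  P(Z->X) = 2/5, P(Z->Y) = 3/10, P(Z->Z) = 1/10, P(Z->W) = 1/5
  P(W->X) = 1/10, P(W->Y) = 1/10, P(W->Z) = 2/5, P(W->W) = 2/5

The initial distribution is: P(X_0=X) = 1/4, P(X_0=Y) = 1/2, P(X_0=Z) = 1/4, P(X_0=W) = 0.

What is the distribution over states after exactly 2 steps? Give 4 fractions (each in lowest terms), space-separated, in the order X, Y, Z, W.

Answer: 17/100 63/400 59/200 151/400

Derivation:
Propagating the distribution step by step (d_{t+1} = d_t * P):
d_0 = (X=1/4, Y=1/2, Z=1/4, W=0)
  d_1[X] = 1/4*1/10 + 1/2*1/5 + 1/4*2/5 + 0*1/10 = 9/40
  d_1[Y] = 1/4*1/5 + 1/2*1/10 + 1/4*3/10 + 0*1/10 = 7/40
  d_1[Z] = 1/4*2/5 + 1/2*1/10 + 1/4*1/10 + 0*2/5 = 7/40
  d_1[W] = 1/4*3/10 + 1/2*3/5 + 1/4*1/5 + 0*2/5 = 17/40
d_1 = (X=9/40, Y=7/40, Z=7/40, W=17/40)
  d_2[X] = 9/40*1/10 + 7/40*1/5 + 7/40*2/5 + 17/40*1/10 = 17/100
  d_2[Y] = 9/40*1/5 + 7/40*1/10 + 7/40*3/10 + 17/40*1/10 = 63/400
  d_2[Z] = 9/40*2/5 + 7/40*1/10 + 7/40*1/10 + 17/40*2/5 = 59/200
  d_2[W] = 9/40*3/10 + 7/40*3/5 + 7/40*1/5 + 17/40*2/5 = 151/400
d_2 = (X=17/100, Y=63/400, Z=59/200, W=151/400)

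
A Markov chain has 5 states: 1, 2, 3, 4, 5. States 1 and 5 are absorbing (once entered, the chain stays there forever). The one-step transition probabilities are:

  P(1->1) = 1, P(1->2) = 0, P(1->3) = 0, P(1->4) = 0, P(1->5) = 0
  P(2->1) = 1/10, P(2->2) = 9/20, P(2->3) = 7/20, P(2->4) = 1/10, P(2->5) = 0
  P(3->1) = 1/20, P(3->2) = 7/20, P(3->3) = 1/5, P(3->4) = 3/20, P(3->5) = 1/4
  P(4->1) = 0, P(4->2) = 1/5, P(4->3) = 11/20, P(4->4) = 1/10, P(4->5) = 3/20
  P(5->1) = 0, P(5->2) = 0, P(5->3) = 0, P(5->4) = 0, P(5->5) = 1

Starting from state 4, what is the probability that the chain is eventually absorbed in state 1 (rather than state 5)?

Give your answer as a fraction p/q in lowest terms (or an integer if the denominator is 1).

Let a_i = P(absorbed in 1 | start in state i).
Boundary conditions: a_1 = 1, a_5 = 0.
For each transient state i, a_i = sum_j P(i->j) * a_j:
  a_2 = 1/10*a_1 + 9/20*a_2 + 7/20*a_3 + 1/10*a_4 + 0*a_5
  a_3 = 1/20*a_1 + 7/20*a_2 + 1/5*a_3 + 3/20*a_4 + 1/4*a_5
  a_4 = 0*a_1 + 1/5*a_2 + 11/20*a_3 + 1/10*a_4 + 3/20*a_5

Substituting a_1 = 1 and a_5 = 0, rearrange to (I - Q) a = r where r[i] = P(i -> 1):
  [11/20, -7/20, -1/10] . (a_2, a_3, a_4) = 1/10
  [-7/20, 4/5, -3/20] . (a_2, a_3, a_4) = 1/20
  [-1/5, -11/20, 9/10] . (a_2, a_3, a_4) = 0

Solving yields:
  a_2 = 658/1557
  a_3 = 466/1557
  a_4 = 431/1557

Starting state is 4, so the absorption probability is a_4 = 431/1557.

Answer: 431/1557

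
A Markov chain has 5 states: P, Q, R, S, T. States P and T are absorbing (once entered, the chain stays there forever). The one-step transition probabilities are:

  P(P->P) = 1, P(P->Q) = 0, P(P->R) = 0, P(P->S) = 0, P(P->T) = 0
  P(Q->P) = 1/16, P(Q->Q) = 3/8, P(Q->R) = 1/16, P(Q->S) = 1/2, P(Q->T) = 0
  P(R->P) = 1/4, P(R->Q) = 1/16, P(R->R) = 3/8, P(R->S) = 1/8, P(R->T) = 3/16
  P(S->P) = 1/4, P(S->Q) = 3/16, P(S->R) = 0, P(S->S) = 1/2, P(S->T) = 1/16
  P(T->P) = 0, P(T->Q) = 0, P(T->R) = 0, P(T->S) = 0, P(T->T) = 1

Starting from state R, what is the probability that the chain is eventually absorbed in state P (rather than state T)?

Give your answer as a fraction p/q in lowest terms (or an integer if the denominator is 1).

Let a_i = P(absorbed in P | start in state i).
Boundary conditions: a_P = 1, a_T = 0.
For each transient state i, a_i = sum_j P(i->j) * a_j:
  a_Q = 1/16*a_P + 3/8*a_Q + 1/16*a_R + 1/2*a_S + 0*a_T
  a_R = 1/4*a_P + 1/16*a_Q + 3/8*a_R + 1/8*a_S + 3/16*a_T
  a_S = 1/4*a_P + 3/16*a_Q + 0*a_R + 1/2*a_S + 1/16*a_T

Substituting a_P = 1 and a_T = 0, rearrange to (I - Q) a = r where r[i] = P(i -> P):
  [5/8, -1/16, -1/2] . (a_Q, a_R, a_S) = 1/16
  [-1/16, 5/8, -1/8] . (a_Q, a_R, a_S) = 1/4
  [-3/16, 0, 1/2] . (a_Q, a_R, a_S) = 1/4

Solving yields:
  a_Q = 220/273
  a_R = 25/39
  a_S = 73/91

Starting state is R, so the absorption probability is a_R = 25/39.

Answer: 25/39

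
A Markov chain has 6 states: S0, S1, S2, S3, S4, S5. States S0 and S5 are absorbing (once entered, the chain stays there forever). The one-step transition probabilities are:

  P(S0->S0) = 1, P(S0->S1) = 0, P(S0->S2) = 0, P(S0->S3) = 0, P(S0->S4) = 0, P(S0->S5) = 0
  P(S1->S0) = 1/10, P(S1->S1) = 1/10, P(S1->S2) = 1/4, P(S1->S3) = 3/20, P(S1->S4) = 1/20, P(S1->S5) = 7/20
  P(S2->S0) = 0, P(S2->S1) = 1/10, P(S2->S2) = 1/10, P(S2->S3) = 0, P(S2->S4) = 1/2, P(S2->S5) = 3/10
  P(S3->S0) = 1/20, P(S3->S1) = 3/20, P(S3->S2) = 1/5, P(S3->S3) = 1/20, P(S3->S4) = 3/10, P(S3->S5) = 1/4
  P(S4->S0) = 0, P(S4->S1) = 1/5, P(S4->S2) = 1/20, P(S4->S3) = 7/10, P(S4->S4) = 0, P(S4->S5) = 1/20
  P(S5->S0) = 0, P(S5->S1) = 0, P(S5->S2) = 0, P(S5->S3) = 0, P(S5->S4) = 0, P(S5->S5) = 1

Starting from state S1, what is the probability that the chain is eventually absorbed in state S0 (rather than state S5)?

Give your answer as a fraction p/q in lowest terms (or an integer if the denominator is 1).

Let a_i = P(absorbed in S0 | start in state i).
Boundary conditions: a_S0 = 1, a_S5 = 0.
For each transient state i, a_i = sum_j P(i->j) * a_j:
  a_S1 = 1/10*a_S0 + 1/10*a_S1 + 1/4*a_S2 + 3/20*a_S3 + 1/20*a_S4 + 7/20*a_S5
  a_S2 = 0*a_S0 + 1/10*a_S1 + 1/10*a_S2 + 0*a_S3 + 1/2*a_S4 + 3/10*a_S5
  a_S3 = 1/20*a_S0 + 3/20*a_S1 + 1/5*a_S2 + 1/20*a_S3 + 3/10*a_S4 + 1/4*a_S5
  a_S4 = 0*a_S0 + 1/5*a_S1 + 1/20*a_S2 + 7/10*a_S3 + 0*a_S4 + 1/20*a_S5

Substituting a_S0 = 1 and a_S5 = 0, rearrange to (I - Q) a = r where r[i] = P(i -> S0):
  [9/10, -1/4, -3/20, -1/20] . (a_S1, a_S2, a_S3, a_S4) = 1/10
  [-1/10, 9/10, 0, -1/2] . (a_S1, a_S2, a_S3, a_S4) = 0
  [-3/20, -1/5, 19/20, -3/10] . (a_S1, a_S2, a_S3, a_S4) = 1/20
  [-1/5, -1/20, -7/10, 1] . (a_S1, a_S2, a_S3, a_S4) = 0

Solving yields:
  a_S1 = 797/4702
  a_S2 = 1583/16457
  a_S3 = 4727/32914
  a_S4 = 4583/32914

Starting state is S1, so the absorption probability is a_S1 = 797/4702.

Answer: 797/4702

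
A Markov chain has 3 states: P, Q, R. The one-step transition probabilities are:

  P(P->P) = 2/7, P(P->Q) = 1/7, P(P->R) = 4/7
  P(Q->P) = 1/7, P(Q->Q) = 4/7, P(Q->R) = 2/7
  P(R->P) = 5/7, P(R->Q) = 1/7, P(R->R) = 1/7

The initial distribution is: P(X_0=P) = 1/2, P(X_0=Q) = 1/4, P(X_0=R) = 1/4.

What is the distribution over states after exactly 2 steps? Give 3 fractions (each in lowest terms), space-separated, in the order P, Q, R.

Answer: 41/98 1/4 65/196

Derivation:
Propagating the distribution step by step (d_{t+1} = d_t * P):
d_0 = (P=1/2, Q=1/4, R=1/4)
  d_1[P] = 1/2*2/7 + 1/4*1/7 + 1/4*5/7 = 5/14
  d_1[Q] = 1/2*1/7 + 1/4*4/7 + 1/4*1/7 = 1/4
  d_1[R] = 1/2*4/7 + 1/4*2/7 + 1/4*1/7 = 11/28
d_1 = (P=5/14, Q=1/4, R=11/28)
  d_2[P] = 5/14*2/7 + 1/4*1/7 + 11/28*5/7 = 41/98
  d_2[Q] = 5/14*1/7 + 1/4*4/7 + 11/28*1/7 = 1/4
  d_2[R] = 5/14*4/7 + 1/4*2/7 + 11/28*1/7 = 65/196
d_2 = (P=41/98, Q=1/4, R=65/196)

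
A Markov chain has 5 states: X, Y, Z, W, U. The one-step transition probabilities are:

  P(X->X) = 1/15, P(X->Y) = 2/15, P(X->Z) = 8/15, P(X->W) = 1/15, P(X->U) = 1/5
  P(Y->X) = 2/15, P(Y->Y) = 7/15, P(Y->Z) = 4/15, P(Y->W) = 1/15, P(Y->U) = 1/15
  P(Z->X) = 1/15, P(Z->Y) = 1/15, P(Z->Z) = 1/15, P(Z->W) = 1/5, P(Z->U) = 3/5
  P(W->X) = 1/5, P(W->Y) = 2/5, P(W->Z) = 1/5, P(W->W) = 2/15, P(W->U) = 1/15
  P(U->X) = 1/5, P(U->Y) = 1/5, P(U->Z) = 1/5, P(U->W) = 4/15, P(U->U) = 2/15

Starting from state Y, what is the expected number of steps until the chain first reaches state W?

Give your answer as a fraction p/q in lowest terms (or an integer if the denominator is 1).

Answer: 691/99

Derivation:
Let h_i = expected steps to first reach W from state i.
Boundary: h_W = 0.
First-step equations for the other states:
  h_X = 1 + 1/15*h_X + 2/15*h_Y + 8/15*h_Z + 1/15*h_W + 1/5*h_U
  h_Y = 1 + 2/15*h_X + 7/15*h_Y + 4/15*h_Z + 1/15*h_W + 1/15*h_U
  h_Z = 1 + 1/15*h_X + 1/15*h_Y + 1/15*h_Z + 1/5*h_W + 3/5*h_U
  h_U = 1 + 1/5*h_X + 1/5*h_Y + 1/5*h_Z + 4/15*h_W + 2/15*h_U

Substituting h_W = 0 and rearranging gives the linear system (I - Q) h = 1:
  [14/15, -2/15, -8/15, -1/5] . (h_X, h_Y, h_Z, h_U) = 1
  [-2/15, 8/15, -4/15, -1/15] . (h_X, h_Y, h_Z, h_U) = 1
  [-1/15, -1/15, 14/15, -3/5] . (h_X, h_Y, h_Z, h_U) = 1
  [-1/5, -1/5, -1/5, 13/15] . (h_X, h_Y, h_Z, h_U) = 1

Solving yields:
  h_X = 71/11
  h_Y = 691/99
  h_Z = 554/99
  h_U = 61/11

Starting state is Y, so the expected hitting time is h_Y = 691/99.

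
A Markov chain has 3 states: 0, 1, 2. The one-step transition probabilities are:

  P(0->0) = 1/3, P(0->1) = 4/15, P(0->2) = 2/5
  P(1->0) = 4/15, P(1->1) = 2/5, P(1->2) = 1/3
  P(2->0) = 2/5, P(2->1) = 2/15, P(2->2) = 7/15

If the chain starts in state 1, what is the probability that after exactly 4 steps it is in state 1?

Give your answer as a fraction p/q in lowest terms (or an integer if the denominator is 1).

Computing P^4 by repeated multiplication:
P^1 =
  0: [1/3, 4/15, 2/5]
  1: [4/15, 2/5, 1/3]
  2: [2/5, 2/15, 7/15]
P^2 =
  0: [77/225, 56/225, 92/225]
  1: [74/225, 62/225, 89/225]
  2: [16/45, 2/9, 19/45]
P^3 =
  0: [43/125, 92/375, 154/375]
  1: [128/375, 94/375, 51/125]
  2: [26/75, 6/25, 31/75]
P^4 =
  0: [1937/5625, 1376/5625, 2312/5625]
  1: [1934/5625, 1382/5625, 2309/5625]
  2: [388/1125, 274/1125, 463/1125]

(P^4)[1 -> 1] = 1382/5625

Answer: 1382/5625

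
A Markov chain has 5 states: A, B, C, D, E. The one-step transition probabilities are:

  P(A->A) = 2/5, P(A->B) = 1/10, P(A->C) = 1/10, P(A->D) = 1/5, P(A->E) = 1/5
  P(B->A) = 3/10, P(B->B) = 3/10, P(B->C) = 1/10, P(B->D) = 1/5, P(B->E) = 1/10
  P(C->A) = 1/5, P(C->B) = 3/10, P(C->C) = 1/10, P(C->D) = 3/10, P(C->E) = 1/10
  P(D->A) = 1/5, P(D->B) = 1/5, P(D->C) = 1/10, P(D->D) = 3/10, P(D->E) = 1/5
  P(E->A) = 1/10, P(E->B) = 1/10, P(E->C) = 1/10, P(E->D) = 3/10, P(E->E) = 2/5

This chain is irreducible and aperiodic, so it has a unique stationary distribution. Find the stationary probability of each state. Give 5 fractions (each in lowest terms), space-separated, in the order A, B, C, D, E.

The stationary distribution satisfies pi = pi * P, i.e.:
  pi_A = 2/5*pi_A + 3/10*pi_B + 1/5*pi_C + 1/5*pi_D + 1/10*pi_E
  pi_B = 1/10*pi_A + 3/10*pi_B + 3/10*pi_C + 1/5*pi_D + 1/10*pi_E
  pi_C = 1/10*pi_A + 1/10*pi_B + 1/10*pi_C + 1/10*pi_D + 1/10*pi_E
  pi_D = 1/5*pi_A + 1/5*pi_B + 3/10*pi_C + 3/10*pi_D + 3/10*pi_E
  pi_E = 1/5*pi_A + 1/10*pi_B + 1/10*pi_C + 1/5*pi_D + 2/5*pi_E
with normalization: pi_A + pi_B + pi_C + pi_D + pi_E = 1.

Using the first 4 balance equations plus normalization, the linear system A*pi = b is:
  [-3/5, 3/10, 1/5, 1/5, 1/10] . pi = 0
  [1/10, -7/10, 3/10, 1/5, 1/10] . pi = 0
  [1/10, 1/10, -9/10, 1/10, 1/10] . pi = 0
  [1/5, 1/5, 3/10, -7/10, 3/10] . pi = 0
  [1, 1, 1, 1, 1] . pi = 1

Solving yields:
  pi_A = 1419/5770
  pi_B = 1051/5770
  pi_C = 1/10
  pi_D = 742/2885
  pi_E = 1239/5770

Verification (pi * P):
  1419/5770*2/5 + 1051/5770*3/10 + 1/10*1/5 + 742/2885*1/5 + 1239/5770*1/10 = 1419/5770 = pi_A  (ok)
  1419/5770*1/10 + 1051/5770*3/10 + 1/10*3/10 + 742/2885*1/5 + 1239/5770*1/10 = 1051/5770 = pi_B  (ok)
  1419/5770*1/10 + 1051/5770*1/10 + 1/10*1/10 + 742/2885*1/10 + 1239/5770*1/10 = 1/10 = pi_C  (ok)
  1419/5770*1/5 + 1051/5770*1/5 + 1/10*3/10 + 742/2885*3/10 + 1239/5770*3/10 = 742/2885 = pi_D  (ok)
  1419/5770*1/5 + 1051/5770*1/10 + 1/10*1/10 + 742/2885*1/5 + 1239/5770*2/5 = 1239/5770 = pi_E  (ok)

Answer: 1419/5770 1051/5770 1/10 742/2885 1239/5770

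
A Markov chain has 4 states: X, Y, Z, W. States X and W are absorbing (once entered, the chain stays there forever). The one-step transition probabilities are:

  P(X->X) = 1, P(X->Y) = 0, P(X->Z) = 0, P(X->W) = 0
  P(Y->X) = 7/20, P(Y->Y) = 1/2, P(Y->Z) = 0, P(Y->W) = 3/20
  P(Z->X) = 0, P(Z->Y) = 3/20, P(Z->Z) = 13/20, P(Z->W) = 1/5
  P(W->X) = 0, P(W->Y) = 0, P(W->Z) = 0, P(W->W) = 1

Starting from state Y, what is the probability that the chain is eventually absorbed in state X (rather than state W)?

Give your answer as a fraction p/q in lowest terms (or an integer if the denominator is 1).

Answer: 7/10

Derivation:
Let a_i = P(absorbed in X | start in state i).
Boundary conditions: a_X = 1, a_W = 0.
For each transient state i, a_i = sum_j P(i->j) * a_j:
  a_Y = 7/20*a_X + 1/2*a_Y + 0*a_Z + 3/20*a_W
  a_Z = 0*a_X + 3/20*a_Y + 13/20*a_Z + 1/5*a_W

Substituting a_X = 1 and a_W = 0, rearrange to (I - Q) a = r where r[i] = P(i -> X):
  [1/2, 0] . (a_Y, a_Z) = 7/20
  [-3/20, 7/20] . (a_Y, a_Z) = 0

Solving yields:
  a_Y = 7/10
  a_Z = 3/10

Starting state is Y, so the absorption probability is a_Y = 7/10.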